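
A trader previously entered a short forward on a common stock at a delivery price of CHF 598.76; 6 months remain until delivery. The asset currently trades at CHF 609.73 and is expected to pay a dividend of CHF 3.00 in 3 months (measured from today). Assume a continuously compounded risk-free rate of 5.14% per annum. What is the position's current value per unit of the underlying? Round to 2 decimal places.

-CHF 23.20

PV(remaining dividends) I = 3.00·e^(−0.0514·3/12) = 2.9617
Current forward F = (S − I)·e^(rT) = (609.73 − 2.9617)·e^(0.0514·6/12) = 606.7683 × 1.026033 = 622.5643
Value (long) = (F − K)·e^(−rT) = (622.5643 − 598.76) × 0.974627 = 23.2003
Short position value = −(long value) = -CHF 23.20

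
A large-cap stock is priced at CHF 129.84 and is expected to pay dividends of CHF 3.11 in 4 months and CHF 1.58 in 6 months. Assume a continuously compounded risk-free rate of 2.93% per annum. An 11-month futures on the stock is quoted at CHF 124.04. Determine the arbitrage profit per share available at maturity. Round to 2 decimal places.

CHF 4.57 per share

PV(dividends) I = 3.11·e^(−0.0293·4/12) + 1.58·e^(−0.0293·6/12) = 4.6368
Fair futures F* = (S − I)·e^(rT) = (129.84 − 4.6368)·e^0.026858 = 125.2032 × 1.027222 = 128.6115
Market CHF 124.04 < fair 128.6115: forward underpriced → reverse cash-and-carry (short the stock, invest proceeds at r, pay the dividends, go long the forward).
Profit at T = |F_mkt − F*| = |124.04 − 128.6115| = CHF 4.57 per share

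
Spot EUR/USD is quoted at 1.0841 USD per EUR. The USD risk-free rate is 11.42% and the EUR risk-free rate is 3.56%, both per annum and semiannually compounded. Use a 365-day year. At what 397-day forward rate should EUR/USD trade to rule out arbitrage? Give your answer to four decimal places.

1.1772

By covered interest parity, F = S · (1+r_USD/2)^(2T) / (1+r_EUR/2)^(2T)
= 1.0841 × 1.128394 / 1.039127 = 1.0841 × 1.085906
F = 1.1772 USD per EUR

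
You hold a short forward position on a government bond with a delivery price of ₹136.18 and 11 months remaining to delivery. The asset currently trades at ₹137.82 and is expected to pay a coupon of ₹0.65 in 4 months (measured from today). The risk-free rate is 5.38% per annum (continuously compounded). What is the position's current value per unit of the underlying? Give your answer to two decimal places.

-₹7.55

PV(remaining coupons) I = 0.65·e^(−0.0538·4/12) = 0.6384
Current forward F = (S − I)·e^(rT) = (137.82 − 0.6384)·e^(0.0538·11/12) = 137.1816 × 1.050553 = 144.1165
Value (long) = (F − K)·e^(−rT) = (144.1165 − 136.18) × 0.951880 = 7.5546
Short position value = −(long value) = -₹7.55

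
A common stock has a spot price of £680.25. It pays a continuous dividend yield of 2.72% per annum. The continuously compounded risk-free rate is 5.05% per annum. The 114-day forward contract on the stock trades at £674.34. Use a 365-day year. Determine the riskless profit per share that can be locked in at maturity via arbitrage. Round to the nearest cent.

Fair forward: F* = S·e^(carry·T), with carry = (r − q) = 0.0505 − 0.0272 = 0.0233
F* = 680.25 · e^(0.0233 × 114/365) = 680.25 · e^0.007277 = 680.25 × 1.007304 = £685.2185
Market £674.34 < fair £685.2185: forward underpriced → reverse cash-and-carry (short spot, go long the forward).
At maturity, profit = |F_mkt − F*| = |674.34 − 685.2185| = £10.88 per share

£10.88 per share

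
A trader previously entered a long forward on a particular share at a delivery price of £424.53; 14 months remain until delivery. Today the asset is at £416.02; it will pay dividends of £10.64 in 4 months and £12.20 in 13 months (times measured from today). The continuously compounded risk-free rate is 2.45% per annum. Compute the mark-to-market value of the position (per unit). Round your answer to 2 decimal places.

-£18.98

PV(remaining dividends) I = 10.64·e^(−0.0245·4/12) + 12.20·e^(−0.0245·13/12) = 22.4339
Current forward F = (S − I)·e^(rT) = (416.02 − 22.4339)·e^(0.0245·14/12) = 393.5861 × 1.028996 = 404.9985
Value (long) = (F − K)·e^(−rT) = (404.9985 − 424.53) × 0.971821 = -18.9811
Value = -£18.98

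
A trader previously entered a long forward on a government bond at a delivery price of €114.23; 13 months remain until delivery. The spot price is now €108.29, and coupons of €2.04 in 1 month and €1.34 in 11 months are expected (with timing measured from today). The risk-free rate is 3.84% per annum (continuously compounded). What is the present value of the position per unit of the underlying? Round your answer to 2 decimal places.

-€4.61

PV(remaining coupons) I = 2.04·e^(−0.0384·1/12) + 1.34·e^(−0.0384·11/12) = 3.3271
Current forward F = (S − I)·e^(rT) = (108.29 − 3.3271)·e^(0.0384·13/12) = 104.9629 × 1.042477 = 109.4214
Value (long) = (F − K)·e^(−rT) = (109.4214 − 114.23) × 0.959253 = -4.6127
Value = -€4.61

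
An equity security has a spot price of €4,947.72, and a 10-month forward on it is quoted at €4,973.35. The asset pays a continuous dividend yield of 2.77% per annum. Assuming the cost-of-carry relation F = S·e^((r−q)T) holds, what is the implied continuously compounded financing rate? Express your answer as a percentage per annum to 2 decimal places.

3.39%

From F = S·e^((r−q)T): (r − q) = ln(F/S)/T
ln(4973.35/4947.72) = ln(1.005180) = 0.005167
(r − q) = 0.005167 / (10/12) = 0.006200
r = ln(F/S)/T + q = 0.006200 + 0.0277 = 0.033900
r = 3.39%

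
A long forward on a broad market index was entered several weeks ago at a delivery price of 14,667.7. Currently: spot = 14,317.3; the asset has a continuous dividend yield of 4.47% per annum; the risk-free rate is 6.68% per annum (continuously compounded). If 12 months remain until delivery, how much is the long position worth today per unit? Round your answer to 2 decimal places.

-28.50

Current fair forward for the remaining 12 months: F = S·e^((r − q)·T), (r − q) = 0.0668 − 0.0447 = 0.0221
F = 14317.3 · e^(0.0221 × 12/12) = 14317.3 × 1.02234601 = 14637.2345
Value of long forward = (F − K)·e^(−rT) = (14637.2345 − 14667.7) · e^(−0.0668·12/12)
= -30.4655 × 0.93538226 = -28.50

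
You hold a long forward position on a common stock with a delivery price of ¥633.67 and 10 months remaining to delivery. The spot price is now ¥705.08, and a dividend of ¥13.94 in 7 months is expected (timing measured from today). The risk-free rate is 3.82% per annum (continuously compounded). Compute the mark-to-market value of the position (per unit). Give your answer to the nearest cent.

¥77.63

PV(remaining dividends) I = 13.94·e^(−0.0382·7/12) = 13.6328
Current forward F = (S − I)·e^(rT) = (705.08 − 13.6328)·e^(0.0382·10/12) = 691.4472 × 1.032345 = 713.8121
Value (long) = (F − K)·e^(−rT) = (713.8121 − 633.67) × 0.968668 = 77.6311
Value = ¥77.63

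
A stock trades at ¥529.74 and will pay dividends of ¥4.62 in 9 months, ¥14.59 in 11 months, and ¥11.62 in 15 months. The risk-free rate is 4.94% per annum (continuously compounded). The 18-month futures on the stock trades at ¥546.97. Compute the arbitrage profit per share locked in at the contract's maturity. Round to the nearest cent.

¥8.06 per share

PV(dividends) I = 4.62·e^(−0.0494·9/12) + 14.59·e^(−0.0494·11/12) + 11.62·e^(−0.0494·15/12) = 29.3202
Fair futures F* = (S − I)·e^(rT) = (529.74 − 29.3202)·e^0.074100 = 500.4198 × 1.076914 = 538.9091
Market ¥546.97 > fair 538.9091: forward overpriced → cash-and-carry (borrow at r, buy the stock and collect the dividends, short the forward).
Profit at T = |F_mkt − F*| = |546.97 − 538.9091| = ¥8.06 per share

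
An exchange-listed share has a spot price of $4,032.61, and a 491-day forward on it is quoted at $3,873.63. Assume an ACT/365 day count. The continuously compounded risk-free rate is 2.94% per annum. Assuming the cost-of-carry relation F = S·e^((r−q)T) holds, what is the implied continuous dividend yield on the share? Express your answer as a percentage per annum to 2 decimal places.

5.93%

From F = S·e^((r−q)T): (r − q) = ln(F/S)/T
ln(3873.63/4032.61) = ln(0.960576) = -0.040222
(r − q) = -0.040222 / (491/365) = -0.029900
q = r − ln(F/S)/T = 0.0294 + 0.029900 = 0.059300
q = 5.93%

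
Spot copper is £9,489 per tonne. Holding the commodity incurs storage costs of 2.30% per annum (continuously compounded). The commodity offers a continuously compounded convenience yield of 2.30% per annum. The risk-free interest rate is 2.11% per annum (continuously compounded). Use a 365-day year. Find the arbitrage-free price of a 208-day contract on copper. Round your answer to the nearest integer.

£9,604 per tonne

Net carry = r + u − y = 0.0211 + 0.0230 − 0.0230 = 0.0211
F = S·e^((r+u−y)T) = 9489 · e^(0.0211 × 208/365) = 9489 · e^0.012024
= 9489 × 1.012097 = £9,604 per tonne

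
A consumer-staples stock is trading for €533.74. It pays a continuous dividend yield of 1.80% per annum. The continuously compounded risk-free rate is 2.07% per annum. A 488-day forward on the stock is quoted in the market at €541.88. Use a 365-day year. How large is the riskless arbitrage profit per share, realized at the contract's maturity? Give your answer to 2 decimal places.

Fair forward: F* = S·e^(carry·T), with carry = (r − q) = 0.0207 − 0.0180 = 0.0027
F* = 533.74 · e^(0.0027 × 488/365) = 533.74 · e^0.003610 = 533.74 × 1.003617 = €535.6705
Market €541.88 > fair €535.6705: forward overpriced → cash-and-carry (buy spot, short the forward).
At maturity, profit = |F_mkt − F*| = |541.88 − 535.6705| = €6.21 per share

€6.21 per share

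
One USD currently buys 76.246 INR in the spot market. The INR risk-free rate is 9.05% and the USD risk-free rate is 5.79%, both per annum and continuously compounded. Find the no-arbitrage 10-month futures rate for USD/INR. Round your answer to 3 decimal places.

F = S·e^((r_INR − r_USD)T) = 76.246 · e^((0.0905 − 0.0579) × 10/12)
= 76.246 · e^0.027167 = 76.246 × 1.027539
F = 78.346 INR per USD

78.346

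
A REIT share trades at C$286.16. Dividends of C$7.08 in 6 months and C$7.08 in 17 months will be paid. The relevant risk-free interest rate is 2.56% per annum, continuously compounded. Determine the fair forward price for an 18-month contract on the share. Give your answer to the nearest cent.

C$283.00

PV(dividends) I = 7.08·e^(−0.0256·6/12) + 7.08·e^(−0.0256·17/12)
I = 6.9900 + 6.8278 = 13.8178
F = (S − I)·e^(rT) = (286.16 − 13.8178) · e^(0.0256·18/12)
= 272.3422 · e^0.038400 = 272.3422 × 1.039147 = C$283.00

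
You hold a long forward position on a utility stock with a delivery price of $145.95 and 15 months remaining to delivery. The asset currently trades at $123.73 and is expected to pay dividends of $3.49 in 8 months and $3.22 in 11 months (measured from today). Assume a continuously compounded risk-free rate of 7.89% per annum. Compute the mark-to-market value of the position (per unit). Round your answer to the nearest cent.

-$14.82

PV(remaining dividends) I = 3.49·e^(−0.0789·8/12) + 3.22·e^(−0.0789·11/12) = 6.3065
Current forward F = (S − I)·e^(rT) = (123.73 − 6.3065)·e^(0.0789·15/12) = 117.4235 × 1.103652 = 129.5947
Value (long) = (F − K)·e^(−rT) = (129.5947 − 145.95) × 0.906082 = -14.8192
Value = -$14.82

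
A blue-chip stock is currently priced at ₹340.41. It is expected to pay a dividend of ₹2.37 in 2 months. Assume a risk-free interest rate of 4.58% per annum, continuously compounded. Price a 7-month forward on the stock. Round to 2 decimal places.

₹347.21

PV(dividends) I = 2.37·e^(−0.0458·2/12)
I = 2.3520
F = (S − I)·e^(rT) = (340.41 − 2.3520) · e^(0.0458·7/12)
= 338.0580 · e^0.026717 = 338.0580 × 1.027077 = ₹347.21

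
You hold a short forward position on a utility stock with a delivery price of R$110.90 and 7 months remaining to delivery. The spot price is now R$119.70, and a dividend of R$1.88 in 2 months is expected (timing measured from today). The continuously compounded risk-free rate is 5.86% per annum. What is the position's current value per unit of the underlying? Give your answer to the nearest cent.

PV(remaining dividends) I = 1.88·e^(−0.0586·2/12) = 1.8617
Current forward F = (S − I)·e^(rT) = (119.70 − 1.8617)·e^(0.0586·7/12) = 117.8383 × 1.034774 = 121.9360
Value (long) = (F − K)·e^(−rT) = (121.9360 − 110.90) × 0.966394 = 10.6651
Short position value = −(long value) = -R$10.67

-R$10.67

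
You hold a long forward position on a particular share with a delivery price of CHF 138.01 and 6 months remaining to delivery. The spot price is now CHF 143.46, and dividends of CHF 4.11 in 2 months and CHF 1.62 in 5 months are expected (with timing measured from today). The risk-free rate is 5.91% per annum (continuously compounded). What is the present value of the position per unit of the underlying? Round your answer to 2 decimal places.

CHF 3.82

PV(remaining dividends) I = 4.11·e^(−0.0591·2/12) + 1.62·e^(−0.0591·5/12) = 5.6503
Current forward F = (S − I)·e^(rT) = (143.46 − 5.6503)·e^(0.0591·6/12) = 137.8097 × 1.029991 = 141.9428
Value (long) = (F − K)·e^(−rT) = (141.9428 − 138.01) × 0.970882 = 3.8183
Value = CHF 3.82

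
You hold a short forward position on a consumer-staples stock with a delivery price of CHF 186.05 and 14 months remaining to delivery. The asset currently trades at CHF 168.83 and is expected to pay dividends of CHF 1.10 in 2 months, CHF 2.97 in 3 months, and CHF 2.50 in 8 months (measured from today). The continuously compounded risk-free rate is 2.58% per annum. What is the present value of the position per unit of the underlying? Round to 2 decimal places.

CHF 18.21

PV(remaining dividends) I = 1.10·e^(−0.0258·2/12) + 2.97·e^(−0.0258·3/12) + 2.50·e^(−0.0258·8/12) = 6.5036
Current forward F = (S − I)·e^(rT) = (168.83 − 6.5036)·e^(0.0258·14/12) = 162.3264 × 1.030558 = 167.2868
Value (long) = (F − K)·e^(−rT) = (167.2868 − 186.05) × 0.970348 = -18.2068
Short position value = −(long value) = CHF 18.21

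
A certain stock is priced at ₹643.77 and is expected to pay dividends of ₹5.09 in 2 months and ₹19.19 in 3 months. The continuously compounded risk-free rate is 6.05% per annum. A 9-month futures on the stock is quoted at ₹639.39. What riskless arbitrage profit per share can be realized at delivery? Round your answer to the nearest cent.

₹9.21 per share

PV(dividends) I = 5.09·e^(−0.0605·2/12) + 19.19·e^(−0.0605·3/12) = 23.9409
Fair futures F* = (S − I)·e^(rT) = (643.77 − 23.9409)·e^0.045375 = 619.8291 × 1.046420 = 648.6016
Market ₹639.39 < fair 648.6016: forward underpriced → reverse cash-and-carry (short the stock, invest proceeds at r, pay the dividends, go long the forward).
Profit at T = |F_mkt − F*| = |639.39 − 648.6016| = ₹9.21 per share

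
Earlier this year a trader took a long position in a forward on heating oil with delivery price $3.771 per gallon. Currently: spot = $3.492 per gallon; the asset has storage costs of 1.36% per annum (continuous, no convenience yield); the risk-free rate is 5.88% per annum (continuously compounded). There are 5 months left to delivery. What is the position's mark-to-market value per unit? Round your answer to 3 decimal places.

Current fair forward for the remaining 5 months: F = S·e^((r + u)·T), (r + u) = 0.0588 + 0.0136 = 0.0724
F = 3.492 · e^(0.0724 × 5/12) = 3.492 × 1.030626 = 3.5989
Value of long forward = (F − K)·e^(−rT) = (3.5989 − 3.771) · e^(−0.0588·5/12)
= -0.1721 × 0.975798 = -0.168

-$0.168 per gallon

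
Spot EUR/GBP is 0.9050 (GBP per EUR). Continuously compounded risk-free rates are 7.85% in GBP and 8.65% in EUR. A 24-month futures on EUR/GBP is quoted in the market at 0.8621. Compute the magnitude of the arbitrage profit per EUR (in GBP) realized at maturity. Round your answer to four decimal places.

Fair futures: F* = S·e^(carry·T), with carry = (r_GBP − r_EUR) = 0.0785 − 0.0865 = -0.0080
F* = 0.9050 · e^(-0.0080 × 24/12) = 0.9050 · e^-0.016000 = 0.9050 × 0.984127 = 0.8906
Market 0.8621 < fair 0.8906: forward underpriced → reverse cash-and-carry (short spot, go long the forward).
At maturity, profit = |F_mkt − F*| = |0.8621 − 0.8906| = 0.0285 per EUR (in GBP)

0.0285 per EUR (in GBP)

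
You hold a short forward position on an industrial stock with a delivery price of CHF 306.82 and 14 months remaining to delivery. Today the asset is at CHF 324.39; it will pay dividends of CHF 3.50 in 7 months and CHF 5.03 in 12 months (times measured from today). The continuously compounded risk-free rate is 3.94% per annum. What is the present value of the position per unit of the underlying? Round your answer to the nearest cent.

PV(remaining dividends) I = 3.50·e^(−0.0394·7/12) + 5.03·e^(−0.0394·12/12) = 8.2561
Current forward F = (S − I)·e^(rT) = (324.39 − 8.2561)·e^(0.0394·14/12) = 316.1339 × 1.047040 = 331.0048
Value (long) = (F − K)·e^(−rT) = (331.0048 − 306.82) × 0.955074 = 23.0983
Short position value = −(long value) = -CHF 23.10

-CHF 23.10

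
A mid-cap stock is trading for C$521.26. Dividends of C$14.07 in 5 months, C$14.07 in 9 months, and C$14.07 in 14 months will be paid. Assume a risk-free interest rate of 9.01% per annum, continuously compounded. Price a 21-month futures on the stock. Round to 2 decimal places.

PV(dividends) I = 14.07·e^(−0.0901·5/12) + 14.07·e^(−0.0901·9/12) + 14.07·e^(−0.0901·14/12)
I = 13.5516 + 13.1506 + 12.6661 = 39.3683
F = (S − I)·e^(rT) = (521.26 − 39.3683) · e^(0.0901·21/12)
= 481.8917 · e^0.157675 = 481.8917 × 1.170786 = C$564.19

C$564.19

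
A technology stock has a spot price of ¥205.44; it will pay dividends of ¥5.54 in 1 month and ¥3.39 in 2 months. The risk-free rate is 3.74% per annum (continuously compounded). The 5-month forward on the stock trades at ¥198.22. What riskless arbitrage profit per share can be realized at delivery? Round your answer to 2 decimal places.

¥1.42 per share

PV(dividends) I = 5.54·e^(−0.0374·1/12) + 3.39·e^(−0.0374·2/12) = 8.8917
Fair forward F* = (S − I)·e^(rT) = (205.44 − 8.8917)·e^0.015583 = 196.5483 × 1.015705 = 199.6351
Market ¥198.22 < fair 199.6351: forward underpriced → reverse cash-and-carry (short the stock, invest proceeds at r, pay the dividends, go long the forward).
Profit at T = |F_mkt − F*| = |198.22 − 199.6351| = ¥1.42 per share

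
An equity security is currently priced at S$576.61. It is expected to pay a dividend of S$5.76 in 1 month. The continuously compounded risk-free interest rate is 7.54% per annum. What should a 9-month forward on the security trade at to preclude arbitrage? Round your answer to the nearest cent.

S$604.10

PV(dividends) I = 5.76·e^(−0.0754·1/12)
I = 5.7239
F = (S − I)·e^(rT) = (576.61 − 5.7239) · e^(0.0754·9/12)
= 570.8861 · e^0.056550 = 570.8861 × 1.058180 = S$604.10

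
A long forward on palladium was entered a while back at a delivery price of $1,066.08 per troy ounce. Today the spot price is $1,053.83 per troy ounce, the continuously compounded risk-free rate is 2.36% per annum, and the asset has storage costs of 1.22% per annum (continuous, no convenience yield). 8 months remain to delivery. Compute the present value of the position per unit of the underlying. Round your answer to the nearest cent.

Current fair forward for the remaining 8 months: F = S·e^((r + u)·T), (r + u) = 0.0236 + 0.0122 = 0.0358
F = 1053.83 · e^(0.0358 × 8/12) = 1053.83 × 1.02415375 = 1079.2839
Value of long forward = (F − K)·e^(−rT) = (1079.2839 − 1066.08) · e^(−0.0236·8/12)
= 13.2039 × 0.98438979 = 13.00

$13.00 per troy ounce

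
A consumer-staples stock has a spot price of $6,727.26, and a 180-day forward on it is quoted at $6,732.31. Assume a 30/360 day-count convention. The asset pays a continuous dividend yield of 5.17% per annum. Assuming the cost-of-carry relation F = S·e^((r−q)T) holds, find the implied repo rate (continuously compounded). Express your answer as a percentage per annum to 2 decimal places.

5.32%

From F = S·e^((r−q)T): (r − q) = ln(F/S)/T
ln(6732.31/6727.26) = ln(1.000751) = 0.000751
(r − q) = 0.000751 / (180/360) = 0.001502
r = ln(F/S)/T + q = 0.001502 + 0.0517 = 0.053202
r = 5.32%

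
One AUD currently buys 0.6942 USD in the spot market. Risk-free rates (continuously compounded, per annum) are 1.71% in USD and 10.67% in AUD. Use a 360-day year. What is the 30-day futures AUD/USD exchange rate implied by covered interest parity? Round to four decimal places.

F = S·e^((r_USD − r_AUD)T) = 0.6942 · e^((0.0171 − 0.1067) × 30/360)
= 0.6942 · e^-0.007467 = 0.6942 × 0.992561
F = 0.6890 USD per AUD

0.6890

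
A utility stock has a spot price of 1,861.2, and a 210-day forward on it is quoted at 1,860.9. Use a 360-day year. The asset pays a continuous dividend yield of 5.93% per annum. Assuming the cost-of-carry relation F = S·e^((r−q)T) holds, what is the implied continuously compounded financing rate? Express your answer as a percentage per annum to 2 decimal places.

From F = S·e^((r−q)T): (r − q) = ln(F/S)/T
ln(1860.9/1861.2) = ln(0.999839) = -0.000161
(r − q) = -0.000161 / (210/360) = -0.000276
r = ln(F/S)/T + q = -0.000276 + 0.0593 = 0.059024
r = 5.90%

5.90%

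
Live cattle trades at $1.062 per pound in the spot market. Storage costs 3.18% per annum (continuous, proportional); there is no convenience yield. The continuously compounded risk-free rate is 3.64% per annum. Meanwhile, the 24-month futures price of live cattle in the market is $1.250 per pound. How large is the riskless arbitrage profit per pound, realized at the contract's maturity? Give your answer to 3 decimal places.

Fair futures: F* = S·e^(carry·T), with carry = (r + u) = 0.0364 + 0.0318 = 0.0682
F* = 1.062 · e^(0.0682 × 24/12) = 1.062 · e^0.136400 = 1.062 × 1.146140 = $1.2172
Market $1.250 > fair $1.2172: forward overpriced → cash-and-carry (buy spot, short the forward).
At maturity, profit = |F_mkt − F*| = |1.250 − 1.2172| = $0.033 per pound

$0.033 per pound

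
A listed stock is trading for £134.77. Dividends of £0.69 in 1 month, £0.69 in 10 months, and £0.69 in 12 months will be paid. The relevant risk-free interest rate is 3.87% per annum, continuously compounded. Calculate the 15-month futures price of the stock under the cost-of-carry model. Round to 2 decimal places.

£139.33

PV(dividends) I = 0.69·e^(−0.0387·1/12) + 0.69·e^(−0.0387·10/12) + 0.69·e^(−0.0387·12/12)
I = 0.6878 + 0.6681 + 0.6638 = 2.0197
F = (S − I)·e^(rT) = (134.77 − 2.0197) · e^(0.0387·15/12)
= 132.7503 · e^0.048375 = 132.7503 × 1.049564 = £139.33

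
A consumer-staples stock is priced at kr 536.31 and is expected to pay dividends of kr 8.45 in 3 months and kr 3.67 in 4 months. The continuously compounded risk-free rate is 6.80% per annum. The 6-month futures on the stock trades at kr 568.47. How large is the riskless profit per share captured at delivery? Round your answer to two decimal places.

kr 25.92 per share

PV(dividends) I = 8.45·e^(−0.0680·3/12) + 3.67·e^(−0.0680·4/12) = 11.8953
Fair futures F* = (S − I)·e^(rT) = (536.31 − 11.8953)·e^0.034000 = 524.4147 × 1.034585 = 542.5516
Market kr 568.47 > fair 542.5516: forward overpriced → cash-and-carry (borrow at r, buy the stock and collect the dividends, short the forward).
Profit at T = |F_mkt − F*| = |568.47 − 542.5516| = kr 25.92 per share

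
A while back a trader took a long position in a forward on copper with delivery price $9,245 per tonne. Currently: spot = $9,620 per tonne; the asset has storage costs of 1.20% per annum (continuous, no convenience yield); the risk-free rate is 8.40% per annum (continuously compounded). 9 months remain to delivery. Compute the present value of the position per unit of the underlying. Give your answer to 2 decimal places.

$1026.44 per tonne

Current fair forward for the remaining 9 months: F = S·e^((r + u)·T), (r + u) = 0.0840 + 0.0120 = 0.0960
F = 9620 · e^(0.0960 × 9/12) = 9620 × 1.07465534 = 10338.1844
Value of long forward = (F − K)·e^(−rT) = (10338.1844 − 9245) · e^(−0.0840·9/12)
= 1093.1844 × 0.93894347 = 1026.44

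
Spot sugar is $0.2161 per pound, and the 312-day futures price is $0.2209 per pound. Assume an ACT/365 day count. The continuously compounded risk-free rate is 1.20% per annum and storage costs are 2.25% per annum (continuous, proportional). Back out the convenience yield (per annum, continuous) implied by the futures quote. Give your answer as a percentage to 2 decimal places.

F = S·e^((r+u−y)T) ⇒ (r+u−y) = ln(F/S)/T
ln(0.2209/0.2161) = 0.021969; /T ⇒ 0.025701
y = r + u − ln(F/S)/T = 0.0120 + 0.0225 − 0.025701 = 0.008799
y = 0.88%

0.88%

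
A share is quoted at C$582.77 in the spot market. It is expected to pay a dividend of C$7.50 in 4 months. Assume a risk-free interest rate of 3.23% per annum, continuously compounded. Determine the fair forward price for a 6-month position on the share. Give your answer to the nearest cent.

PV(dividends) I = 7.50·e^(−0.0323·4/12)
I = 7.4197
F = (S − I)·e^(rT) = (582.77 − 7.4197) · e^(0.0323·6/12)
= 575.3503 · e^0.016150 = 575.3503 × 1.016281 = C$584.72

C$584.72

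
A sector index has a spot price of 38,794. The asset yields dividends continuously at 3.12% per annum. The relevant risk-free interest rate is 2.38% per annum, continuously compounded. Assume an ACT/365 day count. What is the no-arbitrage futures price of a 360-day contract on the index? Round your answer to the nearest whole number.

38,512

F = S·e^((r − q)T) = 38794 · e^((0.0238 − 0.0312) × 360/365)
= 38794 · e^-0.007299 = 38794 × 0.992728
F = 38,512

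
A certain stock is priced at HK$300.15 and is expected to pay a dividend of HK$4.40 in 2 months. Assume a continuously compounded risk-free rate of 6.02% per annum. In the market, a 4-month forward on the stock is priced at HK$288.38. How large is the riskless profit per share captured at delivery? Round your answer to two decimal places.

HK$13.41 per share

PV(dividends) I = 4.40·e^(−0.0602·2/12) = 4.3561
Fair forward F* = (S − I)·e^(rT) = (300.15 − 4.3561)·e^0.020067 = 295.7939 × 1.020270 = 301.7896
Market HK$288.38 < fair 301.7896: forward underpriced → reverse cash-and-carry (short the stock, invest proceeds at r, pay the dividends, go long the forward).
Profit at T = |F_mkt − F*| = |288.38 − 301.7896| = HK$13.41 per share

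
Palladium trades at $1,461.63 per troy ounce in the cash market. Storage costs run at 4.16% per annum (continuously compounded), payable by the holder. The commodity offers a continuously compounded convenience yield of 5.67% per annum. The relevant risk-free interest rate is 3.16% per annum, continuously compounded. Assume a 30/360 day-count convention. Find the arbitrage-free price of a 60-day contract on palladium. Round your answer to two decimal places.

Net carry = r + u − y = 0.0316 + 0.0416 − 0.0567 = 0.0165
F = S·e^((r+u−y)T) = 1461.63 · e^(0.0165 × 60/360) = 1461.63 · e^0.00275000
= 1461.63 × 1.00275378 = $1,465.66 per troy ounce

$1,465.66 per troy ounce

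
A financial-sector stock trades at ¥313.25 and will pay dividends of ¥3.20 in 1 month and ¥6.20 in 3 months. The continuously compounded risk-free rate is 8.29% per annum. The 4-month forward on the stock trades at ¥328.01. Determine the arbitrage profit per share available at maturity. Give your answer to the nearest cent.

¥15.49 per share

PV(dividends) I = 3.20·e^(−0.0829·1/12) + 6.20·e^(−0.0829·3/12) = 9.2508
Fair forward F* = (S − I)·e^(rT) = (313.25 − 9.2508)·e^0.027633 = 303.9992 × 1.028018 = 312.5166
Market ¥328.01 > fair 312.5166: forward overpriced → cash-and-carry (borrow at r, buy the stock and collect the dividends, short the forward).
Profit at T = |F_mkt − F*| = |328.01 − 312.5166| = ¥15.49 per share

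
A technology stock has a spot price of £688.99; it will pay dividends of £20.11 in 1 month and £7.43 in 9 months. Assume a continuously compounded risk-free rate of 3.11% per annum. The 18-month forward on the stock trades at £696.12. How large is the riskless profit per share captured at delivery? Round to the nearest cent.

£2.85 per share

PV(dividends) I = 20.11·e^(−0.0311·1/12) + 7.43·e^(−0.0311·9/12) = 27.3166
Fair forward F* = (S − I)·e^(rT) = (688.99 − 27.3166)·e^0.046650 = 661.6734 × 1.047755 = 693.2716
Market £696.12 > fair 693.2716: forward overpriced → cash-and-carry (borrow at r, buy the stock and collect the dividends, short the forward).
Profit at T = |F_mkt − F*| = |696.12 − 693.2716| = £2.85 per share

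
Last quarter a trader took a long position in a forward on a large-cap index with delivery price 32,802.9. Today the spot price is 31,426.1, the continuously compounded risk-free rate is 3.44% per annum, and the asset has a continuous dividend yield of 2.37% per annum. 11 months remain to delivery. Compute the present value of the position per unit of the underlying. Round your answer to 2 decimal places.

-1033.92

Current fair forward for the remaining 11 months: F = S·e^((r − q)·T), (r − q) = 0.0344 − 0.0237 = 0.0107
F = 31426.1 · e^(0.0107 × 11/12) = 31426.1 × 1.00985659 = 31735.8542
Value of long forward = (F − K)·e^(−rT) = (31735.8542 − 32802.9) · e^(−0.0344·11/12)
= -1067.0458 × 0.96895866 = -1033.92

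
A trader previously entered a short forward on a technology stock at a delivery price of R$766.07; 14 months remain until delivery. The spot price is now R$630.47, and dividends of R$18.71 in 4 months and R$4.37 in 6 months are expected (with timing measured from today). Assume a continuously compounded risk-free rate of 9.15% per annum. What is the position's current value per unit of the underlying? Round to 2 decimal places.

PV(remaining dividends) I = 18.71·e^(−0.0915·4/12) + 4.37·e^(−0.0915·6/12) = 22.3225
Current forward F = (S − I)·e^(rT) = (630.47 − 22.3225)·e^(0.0915·14/12) = 608.1475 × 1.112656 = 676.6590
Value (long) = (F − K)·e^(−rT) = (676.6590 − 766.07) × 0.898750 = -80.3581
Short position value = −(long value) = R$80.36

R$80.36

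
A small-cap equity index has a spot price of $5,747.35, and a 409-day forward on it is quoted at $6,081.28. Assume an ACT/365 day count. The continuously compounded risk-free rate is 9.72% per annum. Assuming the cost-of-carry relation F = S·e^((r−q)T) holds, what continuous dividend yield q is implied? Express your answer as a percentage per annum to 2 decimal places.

From F = S·e^((r−q)T): (r − q) = ln(F/S)/T
ln(6081.28/5747.35) = ln(1.058102) = 0.056477
(r − q) = 0.056477 / (409/365) = 0.050401
q = r − ln(F/S)/T = 0.0972 − 0.050401 = 0.046799
q = 4.68%

4.68%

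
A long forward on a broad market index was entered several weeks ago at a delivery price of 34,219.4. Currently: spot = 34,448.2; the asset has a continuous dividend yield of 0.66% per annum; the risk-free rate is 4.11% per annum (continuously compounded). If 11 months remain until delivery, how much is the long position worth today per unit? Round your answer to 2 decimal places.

Current fair forward for the remaining 11 months: F = S·e^((r − q)·T), (r − q) = 0.0411 − 0.0066 = 0.0345
F = 34448.2 · e^(0.0345 × 11/12) = 34448.2 × 1.03213038 = 35555.0338
Value of long forward = (F − K)·e^(−rT) = (35555.0338 − 34219.4) · e^(−0.0411·11/12)
= 1335.6338 × 0.96302587 = 1286.25

1286.25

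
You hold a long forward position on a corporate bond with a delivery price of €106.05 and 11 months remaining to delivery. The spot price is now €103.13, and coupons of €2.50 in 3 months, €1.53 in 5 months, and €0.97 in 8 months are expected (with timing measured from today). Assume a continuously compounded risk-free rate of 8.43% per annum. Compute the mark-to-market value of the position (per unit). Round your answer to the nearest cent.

PV(remaining coupons) I = 2.50·e^(−0.0843·3/12) + 1.53·e^(−0.0843·5/12) + 0.97·e^(−0.0843·8/12) = 4.8420
Current forward F = (S − I)·e^(rT) = (103.13 − 4.8420)·e^(0.0843·11/12) = 98.2880 × 1.080339 = 106.1844
Value (long) = (F − K)·e^(−rT) = (106.1844 − 106.05) × 0.925635 = 0.1244
Value = €0.12

€0.12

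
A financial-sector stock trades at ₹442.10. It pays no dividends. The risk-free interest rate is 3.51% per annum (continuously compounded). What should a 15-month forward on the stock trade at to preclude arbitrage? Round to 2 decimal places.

F = S·e^(rT) = 442.10 · e^(0.0351 × 15/12)
= 442.10 · e^0.043875 = 442.10 × 1.044852
F = ₹461.93

₹461.93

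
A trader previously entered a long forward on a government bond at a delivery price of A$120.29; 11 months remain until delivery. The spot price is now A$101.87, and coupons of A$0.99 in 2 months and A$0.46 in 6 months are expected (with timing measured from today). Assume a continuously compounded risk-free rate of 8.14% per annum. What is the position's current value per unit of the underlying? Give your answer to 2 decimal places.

-A$11.19

PV(remaining coupons) I = 0.99·e^(−0.0814·2/12) + 0.46·e^(−0.0814·6/12) = 1.4183
Current forward F = (S − I)·e^(rT) = (101.87 − 1.4183)·e^(0.0814·11/12) = 100.4517 × 1.077471 = 108.2338
Value (long) = (F − K)·e^(−rT) = (108.2338 − 120.29) × 0.928099 = -11.1893
Value = -A$11.19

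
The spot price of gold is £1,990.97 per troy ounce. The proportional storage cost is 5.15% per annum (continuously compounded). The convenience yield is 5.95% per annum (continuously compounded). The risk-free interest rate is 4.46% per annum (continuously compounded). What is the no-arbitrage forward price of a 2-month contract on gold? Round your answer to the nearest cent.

£2,003.15 per troy ounce

Net carry = r + u − y = 0.0446 + 0.0515 − 0.0595 = 0.0366
F = S·e^((r+u−y)T) = 1990.97 · e^(0.0366 × 2/12) = 1990.97 · e^0.00610000
= 1990.97 × 1.00611864 = £2,003.15 per troy ounce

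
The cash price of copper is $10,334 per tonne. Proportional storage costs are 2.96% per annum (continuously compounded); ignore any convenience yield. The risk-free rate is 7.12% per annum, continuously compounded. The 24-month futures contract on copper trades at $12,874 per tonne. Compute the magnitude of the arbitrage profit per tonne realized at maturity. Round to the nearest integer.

$232 per tonne

Fair futures: F* = S·e^(carry·T), with carry = (r + u) = 0.0712 + 0.0296 = 0.1008
F* = 10334 · e^(0.1008 × 24/12) = 10334 · e^0.201600 = 10334 × 1.223359 = $12642.1919
Market $12874 > fair $12642.1919: forward overpriced → cash-and-carry (buy spot, short the forward).
At maturity, profit = |F_mkt − F*| = |12874 − 12642.1919| = $232 per tonne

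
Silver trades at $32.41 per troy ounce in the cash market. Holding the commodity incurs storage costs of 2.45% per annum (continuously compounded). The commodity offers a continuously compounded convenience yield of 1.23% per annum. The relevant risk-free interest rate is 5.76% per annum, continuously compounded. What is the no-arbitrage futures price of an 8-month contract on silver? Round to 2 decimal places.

$33.95 per troy ounce

Net carry = r + u − y = 0.0576 + 0.0245 − 0.0123 = 0.0698
F = S·e^((r+u−y)T) = 32.41 · e^(0.0698 × 8/12) = 32.41 · e^0.046533
= 32.41 × 1.047633 = $33.95 per troy ounce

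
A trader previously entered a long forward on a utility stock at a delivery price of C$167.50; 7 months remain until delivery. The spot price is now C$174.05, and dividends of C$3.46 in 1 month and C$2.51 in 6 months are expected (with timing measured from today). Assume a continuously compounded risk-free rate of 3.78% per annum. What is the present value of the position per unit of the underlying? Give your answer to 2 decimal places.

C$4.29

PV(remaining dividends) I = 3.46·e^(−0.0378·1/12) + 2.51·e^(−0.0378·6/12) = 5.9121
Current forward F = (S − I)·e^(rT) = (174.05 − 5.9121)·e^(0.0378·7/12) = 168.1379 × 1.022295 = 171.8865
Value (long) = (F − K)·e^(−rT) = (171.8865 − 167.50) × 0.978191 = 4.2908
Value = C$4.29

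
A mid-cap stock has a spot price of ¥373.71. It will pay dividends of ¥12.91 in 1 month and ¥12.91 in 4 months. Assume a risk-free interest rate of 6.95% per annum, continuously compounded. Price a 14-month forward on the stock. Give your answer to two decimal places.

¥377.67

PV(dividends) I = 12.91·e^(−0.0695·1/12) + 12.91·e^(−0.0695·4/12)
I = 12.8354 + 12.6144 = 25.4498
F = (S − I)·e^(rT) = (373.71 − 25.4498) · e^(0.0695·14/12)
= 348.2602 · e^0.081083 = 348.2602 × 1.084461 = ¥377.67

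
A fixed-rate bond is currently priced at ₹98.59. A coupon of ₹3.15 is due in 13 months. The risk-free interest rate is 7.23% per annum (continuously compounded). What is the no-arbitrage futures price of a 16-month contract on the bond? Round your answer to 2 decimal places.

PV(coupons) I = 3.15·e^(−0.0723·13/12)
I = 2.9127
F = (S − I)·e^(rT) = (98.59 − 2.9127) · e^(0.0723·16/12)
= 95.6773 · e^0.096400 = 95.6773 × 1.101199 = ₹105.36

₹105.36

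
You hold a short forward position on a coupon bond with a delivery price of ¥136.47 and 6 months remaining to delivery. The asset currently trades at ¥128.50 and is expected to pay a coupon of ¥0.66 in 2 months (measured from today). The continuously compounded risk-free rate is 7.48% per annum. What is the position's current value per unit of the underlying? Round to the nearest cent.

PV(remaining coupons) I = 0.66·e^(−0.0748·2/12) = 0.6518
Current forward F = (S − I)·e^(rT) = (128.50 − 0.6518)·e^(0.0748·6/12) = 127.8482 × 1.038108 = 132.7202
Value (long) = (F − K)·e^(−rT) = (132.7202 − 136.47) × 0.963291 = -3.6121
Short position value = −(long value) = ¥3.61

¥3.61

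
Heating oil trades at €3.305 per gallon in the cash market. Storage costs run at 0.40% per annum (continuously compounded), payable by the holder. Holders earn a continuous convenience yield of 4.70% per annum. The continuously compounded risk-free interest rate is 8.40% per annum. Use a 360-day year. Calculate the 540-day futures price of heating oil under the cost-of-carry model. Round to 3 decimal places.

€3.515 per gallon

Net carry = r + u − y = 0.0840 + 0.0040 − 0.0470 = 0.0410
F = S·e^((r+u−y)T) = 3.305 · e^(0.0410 × 540/360) = 3.305 · e^0.061500
= 3.305 × 1.063430 = €3.515 per gallon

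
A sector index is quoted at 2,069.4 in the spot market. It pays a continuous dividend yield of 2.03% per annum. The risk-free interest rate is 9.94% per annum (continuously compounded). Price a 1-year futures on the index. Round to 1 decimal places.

F = S·e^((r − q)T) = 2069.4 · e^((0.0994 − 0.0203) × 1)
= 2069.4 · e^0.079100 = 2069.4 × 1.082313
F = 2,239.7

2,239.7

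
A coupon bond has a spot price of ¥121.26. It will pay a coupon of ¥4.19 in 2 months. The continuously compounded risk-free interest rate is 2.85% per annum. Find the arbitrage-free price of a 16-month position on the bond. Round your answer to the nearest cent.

PV(coupons) I = 4.19·e^(−0.0285·2/12)
I = 4.1701
F = (S − I)·e^(rT) = (121.26 − 4.1701) · e^(0.0285·16/12)
= 117.0899 · e^0.038000 = 117.0899 × 1.038731 = ¥121.62

¥121.62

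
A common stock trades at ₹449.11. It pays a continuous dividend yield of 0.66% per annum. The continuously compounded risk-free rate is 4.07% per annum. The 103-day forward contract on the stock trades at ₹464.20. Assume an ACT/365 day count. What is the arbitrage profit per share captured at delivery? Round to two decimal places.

₹10.75 per share

Fair forward: F* = S·e^(carry·T), with carry = (r − q) = 0.0407 − 0.0066 = 0.0341
F* = 449.11 · e^(0.0341 × 103/365) = 449.11 · e^0.009623 = 449.11 × 1.009669 = ₹453.4524
Market ₹464.20 > fair ₹453.4524: forward overpriced → cash-and-carry (buy spot, short the forward).
At maturity, profit = |F_mkt − F*| = |464.20 − 453.4524| = ₹10.75 per share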